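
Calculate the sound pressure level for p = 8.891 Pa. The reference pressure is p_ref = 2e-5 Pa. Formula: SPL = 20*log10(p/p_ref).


p / p_ref = 8.891 / 2e-5 = 444550
SPL = 20 * log10(444550) = 112.96 dB


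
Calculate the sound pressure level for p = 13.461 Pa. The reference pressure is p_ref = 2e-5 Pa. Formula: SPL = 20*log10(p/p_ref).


p / p_ref = 13.461 / 2e-5 = 673050
SPL = 20 * log10(673050) = 116.56 dB


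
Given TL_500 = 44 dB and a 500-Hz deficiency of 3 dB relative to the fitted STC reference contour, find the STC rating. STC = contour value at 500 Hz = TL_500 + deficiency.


By ASTM E413, STC = value of the fitted reference contour at 500 Hz.
Contour value at 500 Hz = TL_500 + deficiency = 44 + 3 = 47
STC = 47


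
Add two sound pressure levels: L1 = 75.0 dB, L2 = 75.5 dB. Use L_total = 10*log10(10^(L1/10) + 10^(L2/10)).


10^(75.0/10) = 3.16228e+07
10^(75.5/10) = 3.54813e+07
Sum = 3.16228e+07 + 3.54813e+07 = 6.71041e+07
L_total = 10*log10(6.71041e+07) = 78.267 dB


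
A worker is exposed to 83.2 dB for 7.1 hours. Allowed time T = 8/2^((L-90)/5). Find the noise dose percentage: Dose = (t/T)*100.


T_allowed = 8 / 2^((83.2 - 90)/5) = 20.5348 hr
Dose = 7.1 / 20.5348 * 100 = 34.575 %


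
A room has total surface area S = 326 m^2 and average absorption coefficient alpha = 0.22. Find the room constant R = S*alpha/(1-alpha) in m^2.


R = 326 * 0.22 / (1 - 0.22) = 91.949 m^2


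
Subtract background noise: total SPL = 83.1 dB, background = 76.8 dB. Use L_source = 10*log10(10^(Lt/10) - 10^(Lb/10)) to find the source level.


10^(83.1/10) = 2.04174e+08
10^(76.8/10) = 4.7863e+07
Difference = 2.04174e+08 - 4.7863e+07 = 1.56311e+08
L_source = 10*log10(1.56311e+08) = 81.94 dB


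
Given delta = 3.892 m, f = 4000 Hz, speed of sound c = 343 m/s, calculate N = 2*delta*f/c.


N = 2*delta*f/c = 2*delta/lambda, where lambda = c/f
lambda = 343 / 4000 = 0.08575 m
N = 2 * 3.892 / 0.08575 = 90.776


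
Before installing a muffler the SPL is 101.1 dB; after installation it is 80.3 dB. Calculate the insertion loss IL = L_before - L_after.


Insertion loss = SPL without muffler - SPL with muffler
IL = 101.1 - 80.3 = 20.8 dB


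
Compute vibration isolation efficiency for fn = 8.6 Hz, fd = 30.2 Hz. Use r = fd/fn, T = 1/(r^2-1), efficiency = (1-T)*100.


r = 30.2 / 8.6 = 3.51163
r^2 - 1 = 3.51163^2 - 1 = 11.3315
T = 1/11.3315 = 0.0882496
Efficiency = (1 - 0.0882496)*100 = 91.175 %


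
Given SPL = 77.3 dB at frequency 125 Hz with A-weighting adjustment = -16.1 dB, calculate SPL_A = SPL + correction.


A-weighting table: 125 Hz -> -16.1 dB correction
SPL_A = SPL + correction = 77.3 + (-16.1) = 61.2 dBA


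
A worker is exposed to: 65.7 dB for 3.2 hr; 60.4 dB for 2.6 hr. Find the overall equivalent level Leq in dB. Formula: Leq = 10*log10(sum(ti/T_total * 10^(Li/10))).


T_total = 3.2 + 2.6 = 5.8 hr
(3.2/5.8) * 10^(65.7/10) = 2.04985e+06
(2.6/5.8) * 10^(60.4/10) = 491525
Sum = 2.04985e+06 + 491525 = 2.54138e+06
Leq = 10*log10(2.54138e+06) = 64.051 dB


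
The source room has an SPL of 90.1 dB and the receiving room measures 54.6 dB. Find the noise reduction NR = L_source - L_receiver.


NR = L_source - L_receiver (difference between source and receiving room levels)
NR = 90.1 - 54.6 = 35.5 dB


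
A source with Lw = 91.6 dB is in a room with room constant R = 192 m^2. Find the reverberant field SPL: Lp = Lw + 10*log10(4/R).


4/R = 4/192 = 0.0208333
Lp = 91.6 + 10*log10(0.0208333) = 74.788 dB


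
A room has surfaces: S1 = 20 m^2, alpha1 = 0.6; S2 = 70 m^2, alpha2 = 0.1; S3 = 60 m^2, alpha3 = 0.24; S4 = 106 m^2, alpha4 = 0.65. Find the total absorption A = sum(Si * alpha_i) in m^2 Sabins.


20 * 0.6 = 12
70 * 0.1 = 7
60 * 0.24 = 14.4
106 * 0.65 = 68.9
A_total = 12 + 7 + 14.4 + 68.9 = 102.3 m^2


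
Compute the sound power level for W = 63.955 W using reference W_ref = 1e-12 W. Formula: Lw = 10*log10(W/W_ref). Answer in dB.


W / W_ref = 63.955 / 1e-12 = 6.3955e+13
Lw = 10 * log10(6.3955e+13) = 138.06 dB


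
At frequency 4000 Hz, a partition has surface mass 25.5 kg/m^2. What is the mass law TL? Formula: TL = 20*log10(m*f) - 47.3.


m * f = 25.5 * 4000 = 102000
20*log10(102000) = 100.172 dB
TL = 100.172 - 47.3 = 52.872 dB


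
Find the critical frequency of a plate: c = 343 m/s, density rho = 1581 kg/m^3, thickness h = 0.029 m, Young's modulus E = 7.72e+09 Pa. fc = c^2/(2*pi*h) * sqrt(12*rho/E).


12*rho/E = 12*1581/7.72e+09 = 2.45751e-06
sqrt(12*rho/E) = sqrt(2.45751e-06) = 0.00156764
c^2/(2*pi*h) = 343^2/(2*pi*0.029) = 645670
fc = 645670 * 0.00156764 = 1012.2 Hz


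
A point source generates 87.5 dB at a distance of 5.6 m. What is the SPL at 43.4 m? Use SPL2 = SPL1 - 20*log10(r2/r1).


r2/r1 = 43.4/5.6 = 7.75
Correction = 20*log10(7.75) = 17.786 dB
SPL2 = 87.5 - 17.786 = 69.714 dB


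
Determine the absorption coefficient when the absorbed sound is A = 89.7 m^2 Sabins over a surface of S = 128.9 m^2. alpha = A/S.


Absorption coefficient = absorbed power / incident power
alpha = A / S = 89.7 / 128.9 = 0.69589


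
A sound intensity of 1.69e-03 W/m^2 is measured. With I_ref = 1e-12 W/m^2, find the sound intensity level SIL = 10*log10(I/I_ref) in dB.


I / I_ref = 1.69e-03 / 1e-12 = 1.69e+09
SIL = 10 * log10(1.69e+09) = 92.279 dB


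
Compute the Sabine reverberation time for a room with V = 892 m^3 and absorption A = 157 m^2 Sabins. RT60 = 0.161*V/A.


RT60 = 0.161 * 892 / 157 = 0.91473 s


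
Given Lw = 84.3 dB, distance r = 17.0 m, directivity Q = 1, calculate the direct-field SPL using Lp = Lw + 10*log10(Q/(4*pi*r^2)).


4*pi*r^2 = 4*pi*17.0^2 = 3631.68 m^2
Q / (4*pi*r^2) = 1 / 3631.68 = 0.000275355
Lp = 84.3 + 10*log10(0.000275355) = 48.699 dB


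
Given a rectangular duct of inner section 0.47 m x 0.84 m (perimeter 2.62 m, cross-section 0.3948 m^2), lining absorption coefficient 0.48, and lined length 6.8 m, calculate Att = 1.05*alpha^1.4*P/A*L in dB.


alpha^1.4 = 0.48^1.4 = 0.35788
Attenuation rate = 1.05 * alpha^1.4 * P / A
= 1.05 * 0.35788 * 2.62 / 0.3948 = 2.49374 dB/m
Total Att = 2.49374 * 6.8 = 16.957 dB


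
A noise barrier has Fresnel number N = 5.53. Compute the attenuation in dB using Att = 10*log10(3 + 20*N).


3 + 20*N = 3 + 20*5.53 = 113.6
Att = 10*log10(113.6) = 20.554 dB


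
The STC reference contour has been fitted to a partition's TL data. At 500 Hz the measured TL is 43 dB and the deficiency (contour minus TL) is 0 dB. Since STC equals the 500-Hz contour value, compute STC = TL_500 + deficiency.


By ASTM E413, STC = value of the fitted reference contour at 500 Hz.
Contour value at 500 Hz = TL_500 + deficiency = 43 + 0 = 43
STC = 43


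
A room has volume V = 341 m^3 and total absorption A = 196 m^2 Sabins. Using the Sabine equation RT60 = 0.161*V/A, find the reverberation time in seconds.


RT60 = 0.161 * 341 / 196 = 0.28011 s


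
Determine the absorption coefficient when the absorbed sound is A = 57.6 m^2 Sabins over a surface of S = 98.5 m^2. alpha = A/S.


Absorption coefficient = absorbed power / incident power
alpha = A / S = 57.6 / 98.5 = 0.58477


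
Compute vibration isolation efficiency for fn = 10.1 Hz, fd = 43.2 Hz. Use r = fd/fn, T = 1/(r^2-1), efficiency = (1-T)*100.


r = 43.2 / 10.1 = 4.27723
r^2 - 1 = 4.27723^2 - 1 = 17.2947
T = 1/17.2947 = 0.0578212
Efficiency = (1 - 0.0578212)*100 = 94.218 %


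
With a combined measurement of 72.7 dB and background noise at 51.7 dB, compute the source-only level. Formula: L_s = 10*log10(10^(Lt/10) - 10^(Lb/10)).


10^(72.7/10) = 1.86209e+07
10^(51.7/10) = 147911
Difference = 1.86209e+07 - 147911 = 1.8473e+07
L_source = 10*log10(1.8473e+07) = 72.665 dB


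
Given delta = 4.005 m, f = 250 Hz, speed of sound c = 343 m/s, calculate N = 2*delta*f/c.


N = 2*delta*f/c = 2*delta/lambda, where lambda = c/f
lambda = 343 / 250 = 1.372 m
N = 2 * 4.005 / 1.372 = 5.8382


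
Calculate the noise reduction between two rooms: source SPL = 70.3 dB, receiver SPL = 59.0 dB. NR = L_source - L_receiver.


NR = L_source - L_receiver (difference between source and receiving room levels)
NR = 70.3 - 59.0 = 11.3 dB


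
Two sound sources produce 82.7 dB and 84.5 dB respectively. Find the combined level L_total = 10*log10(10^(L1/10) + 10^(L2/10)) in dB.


10^(82.7/10) = 1.86209e+08
10^(84.5/10) = 2.81838e+08
Sum = 1.86209e+08 + 2.81838e+08 = 4.68047e+08
L_total = 10*log10(4.68047e+08) = 86.703 dB


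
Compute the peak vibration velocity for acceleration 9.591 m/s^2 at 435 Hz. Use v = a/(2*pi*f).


omega = 2*pi*f = 2*pi*435 = 2733.19 rad/s
v = a / omega = 9.591 / 2733.19 = 0.0035091 m/s


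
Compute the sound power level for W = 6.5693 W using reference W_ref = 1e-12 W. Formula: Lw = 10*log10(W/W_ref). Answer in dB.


W / W_ref = 6.5693 / 1e-12 = 6.5693e+12
Lw = 10 * log10(6.5693e+12) = 128.18 dB


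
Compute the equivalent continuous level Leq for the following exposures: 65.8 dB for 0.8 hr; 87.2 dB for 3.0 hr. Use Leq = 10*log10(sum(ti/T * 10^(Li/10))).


T_total = 0.8 + 3.0 = 3.8 hr
(0.8/3.8) * 10^(65.8/10) = 800399
(3.0/3.8) * 10^(87.2/10) = 4.14322e+08
Sum = 800399 + 4.14322e+08 = 4.15122e+08
Leq = 10*log10(4.15122e+08) = 86.182 dB


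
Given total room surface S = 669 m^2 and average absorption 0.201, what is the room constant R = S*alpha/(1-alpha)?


R = 669 * 0.201 / (1 - 0.201) = 168.3 m^2


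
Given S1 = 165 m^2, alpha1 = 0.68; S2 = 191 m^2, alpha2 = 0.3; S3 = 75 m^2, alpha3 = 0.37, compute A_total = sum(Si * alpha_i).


165 * 0.68 = 112.2
191 * 0.3 = 57.3
75 * 0.37 = 27.75
A_total = 112.2 + 57.3 + 27.75 = 197.25 m^2


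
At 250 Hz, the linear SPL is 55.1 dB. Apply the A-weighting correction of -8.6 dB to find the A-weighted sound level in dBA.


A-weighting table: 250 Hz -> -8.6 dB correction
SPL_A = SPL + correction = 55.1 + (-8.6) = 46.5 dBA


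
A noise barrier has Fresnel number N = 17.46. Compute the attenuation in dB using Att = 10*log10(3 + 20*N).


3 + 20*N = 3 + 20*17.46 = 352.2
Att = 10*log10(352.2) = 25.468 dB


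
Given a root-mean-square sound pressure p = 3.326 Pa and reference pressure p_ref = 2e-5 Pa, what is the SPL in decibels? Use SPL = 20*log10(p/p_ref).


p / p_ref = 3.326 / 2e-5 = 166300
SPL = 20 * log10(166300) = 104.42 dB


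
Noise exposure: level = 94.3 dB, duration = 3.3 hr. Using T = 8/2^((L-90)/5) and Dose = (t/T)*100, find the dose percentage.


T_allowed = 8 / 2^((94.3 - 90)/5) = 4.40762 hr
Dose = 3.3 / 4.40762 * 100 = 74.87 %


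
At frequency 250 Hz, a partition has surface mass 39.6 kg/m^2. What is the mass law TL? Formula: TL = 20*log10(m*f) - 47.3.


m * f = 39.6 * 250 = 9900
20*log10(9900) = 79.9127 dB
TL = 79.9127 - 47.3 = 32.613 dB


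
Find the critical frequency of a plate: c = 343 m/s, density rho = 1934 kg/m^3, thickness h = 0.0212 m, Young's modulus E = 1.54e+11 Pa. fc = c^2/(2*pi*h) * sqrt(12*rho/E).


12*rho/E = 12*1934/1.54e+11 = 1.50701e-07
sqrt(12*rho/E) = sqrt(1.50701e-07) = 0.000388202
c^2/(2*pi*h) = 343^2/(2*pi*0.0212) = 883227
fc = 883227 * 0.000388202 = 342.87 Hz


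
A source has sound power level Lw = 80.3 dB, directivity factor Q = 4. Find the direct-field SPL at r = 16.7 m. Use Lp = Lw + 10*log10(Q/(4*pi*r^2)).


4*pi*r^2 = 4*pi*16.7^2 = 3504.64 m^2
Q / (4*pi*r^2) = 4 / 3504.64 = 0.00114134
Lp = 80.3 + 10*log10(0.00114134) = 50.874 dB


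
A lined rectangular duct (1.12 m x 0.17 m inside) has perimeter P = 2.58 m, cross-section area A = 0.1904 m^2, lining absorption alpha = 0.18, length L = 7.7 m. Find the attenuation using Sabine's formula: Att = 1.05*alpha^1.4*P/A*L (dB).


alpha^1.4 = 0.18^1.4 = 0.0906529
Attenuation rate = 1.05 * alpha^1.4 * P / A
= 1.05 * 0.0906529 * 2.58 / 0.1904 = 1.2898 dB/m
Total Att = 1.2898 * 7.7 = 9.9315 dB


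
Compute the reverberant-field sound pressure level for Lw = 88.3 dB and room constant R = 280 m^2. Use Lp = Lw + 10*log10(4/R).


4/R = 4/280 = 0.0142857
Lp = 88.3 + 10*log10(0.0142857) = 69.849 dB


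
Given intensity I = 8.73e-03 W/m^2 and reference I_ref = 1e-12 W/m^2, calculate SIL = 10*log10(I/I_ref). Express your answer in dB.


I / I_ref = 8.73e-03 / 1e-12 = 8.73e+09
SIL = 10 * log10(8.73e+09) = 99.41 dB


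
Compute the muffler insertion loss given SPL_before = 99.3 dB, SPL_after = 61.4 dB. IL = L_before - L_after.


Insertion loss = SPL without muffler - SPL with muffler
IL = 99.3 - 61.4 = 37.9 dB


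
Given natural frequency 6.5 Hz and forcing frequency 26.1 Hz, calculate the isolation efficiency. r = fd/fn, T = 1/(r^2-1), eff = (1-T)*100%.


r = 26.1 / 6.5 = 4.01538
r^2 - 1 = 4.01538^2 - 1 = 15.1233
T = 1/15.1233 = 0.0661231
Efficiency = (1 - 0.0661231)*100 = 93.388 %


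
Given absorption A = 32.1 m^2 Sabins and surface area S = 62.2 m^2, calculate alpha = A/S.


Absorption coefficient = absorbed power / incident power
alpha = A / S = 32.1 / 62.2 = 0.51608


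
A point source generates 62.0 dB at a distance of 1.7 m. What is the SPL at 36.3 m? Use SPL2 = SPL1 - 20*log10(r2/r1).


r2/r1 = 36.3/1.7 = 21.3529
Correction = 20*log10(21.3529) = 26.5891 dB
SPL2 = 62.0 - 26.5891 = 35.411 dB


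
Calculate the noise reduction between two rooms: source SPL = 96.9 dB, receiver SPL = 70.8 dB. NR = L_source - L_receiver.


NR = L_source - L_receiver (difference between source and receiving room levels)
NR = 96.9 - 70.8 = 26.1 dB


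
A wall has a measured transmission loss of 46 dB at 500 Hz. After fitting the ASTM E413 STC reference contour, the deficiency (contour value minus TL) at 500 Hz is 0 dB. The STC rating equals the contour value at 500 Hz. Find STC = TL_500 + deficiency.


By ASTM E413, STC = value of the fitted reference contour at 500 Hz.
Contour value at 500 Hz = TL_500 + deficiency = 46 + 0 = 46
STC = 46


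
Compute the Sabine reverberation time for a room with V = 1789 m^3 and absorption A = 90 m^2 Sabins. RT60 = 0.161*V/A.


RT60 = 0.161 * 1789 / 90 = 3.2003 s


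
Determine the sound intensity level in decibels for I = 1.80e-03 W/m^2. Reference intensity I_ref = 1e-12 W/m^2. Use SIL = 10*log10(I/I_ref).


I / I_ref = 1.80e-03 / 1e-12 = 1.8e+09
SIL = 10 * log10(1.8e+09) = 92.553 dB


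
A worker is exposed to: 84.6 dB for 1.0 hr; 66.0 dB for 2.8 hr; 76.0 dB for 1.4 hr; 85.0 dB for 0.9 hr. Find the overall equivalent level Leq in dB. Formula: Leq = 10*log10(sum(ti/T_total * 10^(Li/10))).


T_total = 1.0 + 2.8 + 1.4 + 0.9 = 6.1 hr
(1.0/6.1) * 10^(84.6/10) = 4.72792e+07
(2.8/6.1) * 10^(66.0/10) = 1.82738e+06
(1.4/6.1) * 10^(76.0/10) = 9.13689e+06
(0.9/6.1) * 10^(85.0/10) = 4.66566e+07
Sum = 4.72792e+07 + 1.82738e+06 + 9.13689e+06 + 4.66566e+07 = 1.049e+08
Leq = 10*log10(1.049e+08) = 80.208 dB


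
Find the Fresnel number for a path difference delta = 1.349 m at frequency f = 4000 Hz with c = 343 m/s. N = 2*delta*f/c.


N = 2*delta*f/c = 2*delta/lambda, where lambda = c/f
lambda = 343 / 4000 = 0.08575 m
N = 2 * 1.349 / 0.08575 = 31.464


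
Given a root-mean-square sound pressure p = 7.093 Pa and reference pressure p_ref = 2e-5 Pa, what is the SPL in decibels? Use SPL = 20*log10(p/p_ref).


p / p_ref = 7.093 / 2e-5 = 354650
SPL = 20 * log10(354650) = 111 dB


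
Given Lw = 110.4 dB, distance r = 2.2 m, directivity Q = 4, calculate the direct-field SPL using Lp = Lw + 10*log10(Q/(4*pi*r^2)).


4*pi*r^2 = 4*pi*2.2^2 = 60.8212 m^2
Q / (4*pi*r^2) = 4 / 60.8212 = 0.0657665
Lp = 110.4 + 10*log10(0.0657665) = 98.58 dB


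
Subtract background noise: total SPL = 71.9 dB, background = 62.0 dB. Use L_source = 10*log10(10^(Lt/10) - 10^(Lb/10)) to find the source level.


10^(71.9/10) = 1.54882e+07
10^(62.0/10) = 1.58489e+06
Difference = 1.54882e+07 - 1.58489e+06 = 1.39033e+07
L_source = 10*log10(1.39033e+07) = 71.431 dB


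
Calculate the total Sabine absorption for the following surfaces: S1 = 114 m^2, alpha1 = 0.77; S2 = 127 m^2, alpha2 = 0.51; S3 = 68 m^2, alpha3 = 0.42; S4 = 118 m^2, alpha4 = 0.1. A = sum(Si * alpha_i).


114 * 0.77 = 87.78
127 * 0.51 = 64.77
68 * 0.42 = 28.56
118 * 0.1 = 11.8
A_total = 87.78 + 64.77 + 28.56 + 11.8 = 192.91 m^2


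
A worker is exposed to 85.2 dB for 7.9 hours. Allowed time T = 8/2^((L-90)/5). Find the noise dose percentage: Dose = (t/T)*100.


T_allowed = 8 / 2^((85.2 - 90)/5) = 15.5625 hr
Dose = 7.9 / 15.5625 * 100 = 50.763 %


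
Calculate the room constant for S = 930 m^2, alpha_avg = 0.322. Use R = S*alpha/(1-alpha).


R = 930 * 0.322 / (1 - 0.322) = 441.68 m^2


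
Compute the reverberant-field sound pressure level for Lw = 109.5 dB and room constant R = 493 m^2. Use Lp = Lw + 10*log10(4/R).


4/R = 4/493 = 0.00811359
Lp = 109.5 + 10*log10(0.00811359) = 88.592 dB


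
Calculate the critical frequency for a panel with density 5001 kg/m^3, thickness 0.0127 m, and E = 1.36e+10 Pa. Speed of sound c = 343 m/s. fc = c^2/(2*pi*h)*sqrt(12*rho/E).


12*rho/E = 12*5001/1.36e+10 = 4.41265e-06
sqrt(12*rho/E) = sqrt(4.41265e-06) = 0.00210063
c^2/(2*pi*h) = 343^2/(2*pi*0.0127) = 1.47436e+06
fc = 1.47436e+06 * 0.00210063 = 3097.1 Hz


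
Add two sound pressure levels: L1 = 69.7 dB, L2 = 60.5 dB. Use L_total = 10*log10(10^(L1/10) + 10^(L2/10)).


10^(69.7/10) = 9.33254e+06
10^(60.5/10) = 1.12202e+06
Sum = 9.33254e+06 + 1.12202e+06 = 1.04546e+07
L_total = 10*log10(1.04546e+07) = 70.193 dB


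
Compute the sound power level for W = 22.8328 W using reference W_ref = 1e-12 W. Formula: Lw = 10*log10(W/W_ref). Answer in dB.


W / W_ref = 22.8328 / 1e-12 = 2.28328e+13
Lw = 10 * log10(2.28328e+13) = 133.59 dB


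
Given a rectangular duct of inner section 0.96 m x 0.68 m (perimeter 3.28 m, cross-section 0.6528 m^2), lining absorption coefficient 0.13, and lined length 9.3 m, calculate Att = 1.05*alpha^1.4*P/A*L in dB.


alpha^1.4 = 0.13^1.4 = 0.0574805
Attenuation rate = 1.05 * alpha^1.4 * P / A
= 1.05 * 0.0574805 * 3.28 / 0.6528 = 0.303252 dB/m
Total Att = 0.303252 * 9.3 = 2.8202 dB


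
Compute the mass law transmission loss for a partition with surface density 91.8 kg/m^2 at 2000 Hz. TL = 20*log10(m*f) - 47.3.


m * f = 91.8 * 2000 = 183600
20*log10(183600) = 105.277 dB
TL = 105.277 - 47.3 = 57.977 dB


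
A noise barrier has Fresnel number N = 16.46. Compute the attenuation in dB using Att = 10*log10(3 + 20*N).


3 + 20*N = 3 + 20*16.46 = 332.2
Att = 10*log10(332.2) = 25.214 dB


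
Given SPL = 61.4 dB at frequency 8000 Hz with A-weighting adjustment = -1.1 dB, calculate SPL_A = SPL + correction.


A-weighting table: 8000 Hz -> -1.1 dB correction
SPL_A = SPL + correction = 61.4 + (-1.1) = 60.3 dBA


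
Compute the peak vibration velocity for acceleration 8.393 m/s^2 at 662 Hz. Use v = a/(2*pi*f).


omega = 2*pi*f = 2*pi*662 = 4159.47 rad/s
v = a / omega = 8.393 / 4159.47 = 0.0020178 m/s


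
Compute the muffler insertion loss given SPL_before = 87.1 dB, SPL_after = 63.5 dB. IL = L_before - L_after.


Insertion loss = SPL without muffler - SPL with muffler
IL = 87.1 - 63.5 = 23.6 dB


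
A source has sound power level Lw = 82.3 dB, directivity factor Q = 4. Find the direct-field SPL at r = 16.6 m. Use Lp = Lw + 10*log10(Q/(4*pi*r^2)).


4*pi*r^2 = 4*pi*16.6^2 = 3462.79 m^2
Q / (4*pi*r^2) = 4 / 3462.79 = 0.00115514
Lp = 82.3 + 10*log10(0.00115514) = 52.926 dB


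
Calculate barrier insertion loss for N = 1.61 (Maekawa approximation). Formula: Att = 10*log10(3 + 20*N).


3 + 20*N = 3 + 20*1.61 = 35.2
Att = 10*log10(35.2) = 15.465 dB


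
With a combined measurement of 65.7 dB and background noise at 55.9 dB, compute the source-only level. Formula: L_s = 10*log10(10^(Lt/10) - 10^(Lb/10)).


10^(65.7/10) = 3.71535e+06
10^(55.9/10) = 389045
Difference = 3.71535e+06 - 389045 = 3.3263e+06
L_source = 10*log10(3.3263e+06) = 65.22 dB


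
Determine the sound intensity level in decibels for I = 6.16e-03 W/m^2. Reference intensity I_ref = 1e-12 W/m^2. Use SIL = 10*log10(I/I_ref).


I / I_ref = 6.16e-03 / 1e-12 = 6.16e+09
SIL = 10 * log10(6.16e+09) = 97.896 dB


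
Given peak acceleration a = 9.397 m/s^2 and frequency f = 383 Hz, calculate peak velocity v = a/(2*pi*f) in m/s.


omega = 2*pi*f = 2*pi*383 = 2406.46 rad/s
v = a / omega = 9.397 / 2406.46 = 0.0039049 m/s


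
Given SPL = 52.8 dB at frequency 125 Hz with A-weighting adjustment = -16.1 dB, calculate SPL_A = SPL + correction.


A-weighting table: 125 Hz -> -16.1 dB correction
SPL_A = SPL + correction = 52.8 + (-16.1) = 36.7 dBA


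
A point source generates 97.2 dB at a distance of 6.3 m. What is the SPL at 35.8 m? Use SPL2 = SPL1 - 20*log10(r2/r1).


r2/r1 = 35.8/6.3 = 5.68254
Correction = 20*log10(5.68254) = 15.0909 dB
SPL2 = 97.2 - 15.0909 = 82.109 dB


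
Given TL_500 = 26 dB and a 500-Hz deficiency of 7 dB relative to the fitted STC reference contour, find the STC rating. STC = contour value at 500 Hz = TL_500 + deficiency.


By ASTM E413, STC = value of the fitted reference contour at 500 Hz.
Contour value at 500 Hz = TL_500 + deficiency = 26 + 7 = 33
STC = 33


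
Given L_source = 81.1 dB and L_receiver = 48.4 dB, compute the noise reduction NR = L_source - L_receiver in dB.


NR = L_source - L_receiver (difference between source and receiving room levels)
NR = 81.1 - 48.4 = 32.7 dB


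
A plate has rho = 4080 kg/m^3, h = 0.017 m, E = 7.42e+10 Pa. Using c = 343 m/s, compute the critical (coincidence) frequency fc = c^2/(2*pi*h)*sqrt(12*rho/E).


12*rho/E = 12*4080/7.42e+10 = 6.59838e-07
sqrt(12*rho/E) = sqrt(6.59838e-07) = 0.000812304
c^2/(2*pi*h) = 343^2/(2*pi*0.017) = 1.10144e+06
fc = 1.10144e+06 * 0.000812304 = 894.7 Hz


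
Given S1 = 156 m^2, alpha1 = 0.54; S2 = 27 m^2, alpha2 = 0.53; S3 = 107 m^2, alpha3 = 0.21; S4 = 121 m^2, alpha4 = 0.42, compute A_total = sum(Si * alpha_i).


156 * 0.54 = 84.24
27 * 0.53 = 14.31
107 * 0.21 = 22.47
121 * 0.42 = 50.82
A_total = 84.24 + 14.31 + 22.47 + 50.82 = 171.84 m^2


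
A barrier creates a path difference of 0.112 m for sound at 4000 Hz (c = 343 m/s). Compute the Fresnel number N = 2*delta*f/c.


N = 2*delta*f/c = 2*delta/lambda, where lambda = c/f
lambda = 343 / 4000 = 0.08575 m
N = 2 * 0.112 / 0.08575 = 2.6122


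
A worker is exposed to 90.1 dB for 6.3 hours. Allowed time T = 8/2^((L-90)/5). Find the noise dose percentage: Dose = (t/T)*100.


T_allowed = 8 / 2^((90.1 - 90)/5) = 7.88986 hr
Dose = 6.3 / 7.88986 * 100 = 79.849 %


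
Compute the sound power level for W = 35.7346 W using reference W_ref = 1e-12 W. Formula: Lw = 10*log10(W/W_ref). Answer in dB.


W / W_ref = 35.7346 / 1e-12 = 3.57346e+13
Lw = 10 * log10(3.57346e+13) = 135.53 dB


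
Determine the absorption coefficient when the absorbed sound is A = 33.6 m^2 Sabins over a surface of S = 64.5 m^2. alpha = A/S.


Absorption coefficient = absorbed power / incident power
alpha = A / S = 33.6 / 64.5 = 0.52093


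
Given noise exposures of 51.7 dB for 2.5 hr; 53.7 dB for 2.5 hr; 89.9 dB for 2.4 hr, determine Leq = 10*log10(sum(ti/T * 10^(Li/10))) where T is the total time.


T_total = 2.5 + 2.5 + 2.4 = 7.4 hr
(2.5/7.4) * 10^(51.7/10) = 49969.9
(2.5/7.4) * 10^(53.7/10) = 79196.9
(2.4/7.4) * 10^(89.9/10) = 3.16942e+08
Sum = 49969.9 + 79196.9 + 3.16942e+08 = 3.17071e+08
Leq = 10*log10(3.17071e+08) = 85.012 dB


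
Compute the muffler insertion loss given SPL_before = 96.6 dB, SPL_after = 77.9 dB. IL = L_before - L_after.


Insertion loss = SPL without muffler - SPL with muffler
IL = 96.6 - 77.9 = 18.7 dB


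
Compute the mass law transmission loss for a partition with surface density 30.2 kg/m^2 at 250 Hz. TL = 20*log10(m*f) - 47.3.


m * f = 30.2 * 250 = 7550
20*log10(7550) = 77.5589 dB
TL = 77.5589 - 47.3 = 30.259 dB


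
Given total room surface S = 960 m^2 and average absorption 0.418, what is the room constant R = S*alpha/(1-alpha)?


R = 960 * 0.418 / (1 - 0.418) = 689.48 m^2


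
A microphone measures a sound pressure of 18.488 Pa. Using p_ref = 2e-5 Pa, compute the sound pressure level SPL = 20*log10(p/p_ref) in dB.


p / p_ref = 18.488 / 2e-5 = 924400
SPL = 20 * log10(924400) = 119.32 dB


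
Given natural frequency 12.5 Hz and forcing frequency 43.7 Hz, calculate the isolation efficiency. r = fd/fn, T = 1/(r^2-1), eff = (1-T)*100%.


r = 43.7 / 12.5 = 3.496
r^2 - 1 = 3.496^2 - 1 = 11.222
T = 1/11.222 = 0.0891107
Efficiency = (1 - 0.0891107)*100 = 91.089 %


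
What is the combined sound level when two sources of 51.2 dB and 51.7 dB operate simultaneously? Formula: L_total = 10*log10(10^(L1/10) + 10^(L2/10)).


10^(51.2/10) = 131826
10^(51.7/10) = 147911
Sum = 131826 + 147911 = 279737
L_total = 10*log10(279737) = 54.467 dB


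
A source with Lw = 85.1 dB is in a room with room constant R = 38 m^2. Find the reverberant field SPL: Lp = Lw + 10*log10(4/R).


4/R = 4/38 = 0.105263
Lp = 85.1 + 10*log10(0.105263) = 75.323 dB


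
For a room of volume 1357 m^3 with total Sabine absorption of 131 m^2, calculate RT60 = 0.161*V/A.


RT60 = 0.161 * 1357 / 131 = 1.6678 s


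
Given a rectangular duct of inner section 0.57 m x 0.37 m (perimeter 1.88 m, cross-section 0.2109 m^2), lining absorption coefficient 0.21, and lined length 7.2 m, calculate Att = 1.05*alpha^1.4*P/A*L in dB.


alpha^1.4 = 0.21^1.4 = 0.112488
Attenuation rate = 1.05 * alpha^1.4 * P / A
= 1.05 * 0.112488 * 1.88 / 0.2109 = 1.05287 dB/m
Total Att = 1.05287 * 7.2 = 7.5807 dB


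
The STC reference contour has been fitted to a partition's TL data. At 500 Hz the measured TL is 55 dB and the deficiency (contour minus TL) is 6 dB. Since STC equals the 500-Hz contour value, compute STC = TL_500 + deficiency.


By ASTM E413, STC = value of the fitted reference contour at 500 Hz.
Contour value at 500 Hz = TL_500 + deficiency = 55 + 6 = 61
STC = 61


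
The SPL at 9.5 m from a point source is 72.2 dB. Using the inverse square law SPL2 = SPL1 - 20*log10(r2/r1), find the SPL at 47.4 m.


r2/r1 = 47.4/9.5 = 4.98947
Correction = 20*log10(4.98947) = 13.9611 dB
SPL2 = 72.2 - 13.9611 = 58.239 dB


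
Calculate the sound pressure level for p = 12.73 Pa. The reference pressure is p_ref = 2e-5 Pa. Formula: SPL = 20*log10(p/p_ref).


p / p_ref = 12.73 / 2e-5 = 636500
SPL = 20 * log10(636500) = 116.08 dB


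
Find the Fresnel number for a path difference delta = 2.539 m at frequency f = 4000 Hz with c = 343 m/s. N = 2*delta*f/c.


N = 2*delta*f/c = 2*delta/lambda, where lambda = c/f
lambda = 343 / 4000 = 0.08575 m
N = 2 * 2.539 / 0.08575 = 59.219


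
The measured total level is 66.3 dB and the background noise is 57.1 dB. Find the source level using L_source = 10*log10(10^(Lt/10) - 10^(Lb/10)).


10^(66.3/10) = 4.2658e+06
10^(57.1/10) = 512861
Difference = 4.2658e+06 - 512861 = 3.75294e+06
L_source = 10*log10(3.75294e+06) = 65.744 dB


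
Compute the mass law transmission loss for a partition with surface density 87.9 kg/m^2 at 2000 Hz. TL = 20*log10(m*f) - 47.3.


m * f = 87.9 * 2000 = 175800
20*log10(175800) = 104.9 dB
TL = 104.9 - 47.3 = 57.6 dB


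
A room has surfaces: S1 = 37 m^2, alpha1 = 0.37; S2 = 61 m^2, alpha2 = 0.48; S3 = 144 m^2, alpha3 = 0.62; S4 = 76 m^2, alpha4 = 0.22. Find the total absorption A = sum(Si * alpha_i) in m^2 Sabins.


37 * 0.37 = 13.69
61 * 0.48 = 29.28
144 * 0.62 = 89.28
76 * 0.22 = 16.72
A_total = 13.69 + 29.28 + 89.28 + 16.72 = 148.97 m^2


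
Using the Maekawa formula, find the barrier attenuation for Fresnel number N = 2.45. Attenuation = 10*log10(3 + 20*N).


3 + 20*N = 3 + 20*2.45 = 52
Att = 10*log10(52) = 17.16 dB


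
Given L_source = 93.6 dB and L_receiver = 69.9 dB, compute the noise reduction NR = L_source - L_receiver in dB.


NR = L_source - L_receiver (difference between source and receiving room levels)
NR = 93.6 - 69.9 = 23.7 dB


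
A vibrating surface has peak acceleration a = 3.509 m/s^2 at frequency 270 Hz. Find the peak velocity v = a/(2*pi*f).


omega = 2*pi*f = 2*pi*270 = 1696.46 rad/s
v = a / omega = 3.509 / 1696.46 = 0.0020684 m/s


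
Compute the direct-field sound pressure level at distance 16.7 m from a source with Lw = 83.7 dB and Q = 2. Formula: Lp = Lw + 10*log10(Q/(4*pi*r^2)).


4*pi*r^2 = 4*pi*16.7^2 = 3504.64 m^2
Q / (4*pi*r^2) = 2 / 3504.64 = 0.000570672
Lp = 83.7 + 10*log10(0.000570672) = 51.264 dB


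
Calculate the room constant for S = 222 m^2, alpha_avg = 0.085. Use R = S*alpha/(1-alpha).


R = 222 * 0.085 / (1 - 0.085) = 20.623 m^2


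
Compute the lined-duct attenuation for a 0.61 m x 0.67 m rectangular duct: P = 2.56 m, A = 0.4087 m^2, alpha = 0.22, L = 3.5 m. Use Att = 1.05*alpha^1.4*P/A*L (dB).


alpha^1.4 = 0.22^1.4 = 0.120058
Attenuation rate = 1.05 * alpha^1.4 * P / A
= 1.05 * 0.120058 * 2.56 / 0.4087 = 0.789616 dB/m
Total Att = 0.789616 * 3.5 = 2.7637 dB


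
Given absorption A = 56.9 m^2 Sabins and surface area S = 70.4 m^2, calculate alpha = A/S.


Absorption coefficient = absorbed power / incident power
alpha = A / S = 56.9 / 70.4 = 0.80824


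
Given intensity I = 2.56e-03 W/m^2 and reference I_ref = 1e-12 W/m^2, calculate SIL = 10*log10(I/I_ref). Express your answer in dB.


I / I_ref = 2.56e-03 / 1e-12 = 2.56e+09
SIL = 10 * log10(2.56e+09) = 94.082 dB


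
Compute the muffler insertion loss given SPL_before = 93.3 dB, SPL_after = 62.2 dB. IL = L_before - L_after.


Insertion loss = SPL without muffler - SPL with muffler
IL = 93.3 - 62.2 = 31.1 dB


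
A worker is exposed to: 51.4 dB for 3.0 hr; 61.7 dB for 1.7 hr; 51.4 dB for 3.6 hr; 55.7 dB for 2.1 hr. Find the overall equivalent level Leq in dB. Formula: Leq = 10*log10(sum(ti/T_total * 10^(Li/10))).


T_total = 3.0 + 1.7 + 3.6 + 2.1 = 10.4 hr
(3.0/10.4) * 10^(51.4/10) = 39818.8
(1.7/10.4) * 10^(61.7/10) = 241777
(3.6/10.4) * 10^(51.4/10) = 47782.5
(2.1/10.4) * 10^(55.7/10) = 75021.5
Sum = 39818.8 + 241777 + 47782.5 + 75021.5 = 404400
Leq = 10*log10(404400) = 56.068 dB


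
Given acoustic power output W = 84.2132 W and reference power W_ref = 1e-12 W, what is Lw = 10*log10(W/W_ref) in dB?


W / W_ref = 84.2132 / 1e-12 = 8.42132e+13
Lw = 10 * log10(8.42132e+13) = 139.25 dB


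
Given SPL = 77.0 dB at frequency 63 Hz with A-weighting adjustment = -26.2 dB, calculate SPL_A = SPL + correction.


A-weighting table: 63 Hz -> -26.2 dB correction
SPL_A = SPL + correction = 77.0 + (-26.2) = 50.8 dBA


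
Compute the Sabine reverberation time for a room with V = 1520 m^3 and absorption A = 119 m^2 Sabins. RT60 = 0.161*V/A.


RT60 = 0.161 * 1520 / 119 = 2.0565 s


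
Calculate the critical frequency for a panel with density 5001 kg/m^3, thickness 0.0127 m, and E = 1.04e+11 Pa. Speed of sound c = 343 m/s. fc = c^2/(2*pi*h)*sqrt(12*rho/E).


12*rho/E = 12*5001/1.04e+11 = 5.77038e-07
sqrt(12*rho/E) = sqrt(5.77038e-07) = 0.00075963
c^2/(2*pi*h) = 343^2/(2*pi*0.0127) = 1.47436e+06
fc = 1.47436e+06 * 0.00075963 = 1120 Hz


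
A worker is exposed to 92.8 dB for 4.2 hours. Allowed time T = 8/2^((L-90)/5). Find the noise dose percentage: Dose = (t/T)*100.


T_allowed = 8 / 2^((92.8 - 90)/5) = 5.42642 hr
Dose = 4.2 / 5.42642 * 100 = 77.399 %


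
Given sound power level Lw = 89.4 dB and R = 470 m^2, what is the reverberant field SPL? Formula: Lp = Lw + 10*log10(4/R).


4/R = 4/470 = 0.00851064
Lp = 89.4 + 10*log10(0.00851064) = 68.7 dB


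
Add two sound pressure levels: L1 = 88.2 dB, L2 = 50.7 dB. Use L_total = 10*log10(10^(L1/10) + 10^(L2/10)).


10^(88.2/10) = 6.60693e+08
10^(50.7/10) = 117490
Sum = 6.60693e+08 + 117490 = 6.6081e+08
L_total = 10*log10(6.6081e+08) = 88.201 dB


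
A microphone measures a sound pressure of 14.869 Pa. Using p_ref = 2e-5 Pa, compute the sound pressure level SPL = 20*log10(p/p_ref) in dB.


p / p_ref = 14.869 / 2e-5 = 743450
SPL = 20 * log10(743450) = 117.43 dB


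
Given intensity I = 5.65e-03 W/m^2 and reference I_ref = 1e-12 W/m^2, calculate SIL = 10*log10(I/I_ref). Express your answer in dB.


I / I_ref = 5.65e-03 / 1e-12 = 5.65e+09
SIL = 10 * log10(5.65e+09) = 97.52 dB


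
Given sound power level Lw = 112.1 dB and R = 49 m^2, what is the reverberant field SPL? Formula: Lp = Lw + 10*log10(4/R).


4/R = 4/49 = 0.0816327
Lp = 112.1 + 10*log10(0.0816327) = 101.22 dB


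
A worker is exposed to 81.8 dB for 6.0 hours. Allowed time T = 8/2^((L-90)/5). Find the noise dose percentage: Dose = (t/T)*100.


T_allowed = 8 / 2^((81.8 - 90)/5) = 24.9333 hr
Dose = 6.0 / 24.9333 * 100 = 24.064 %


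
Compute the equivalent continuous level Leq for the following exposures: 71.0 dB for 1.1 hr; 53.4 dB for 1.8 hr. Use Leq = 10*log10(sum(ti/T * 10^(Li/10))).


T_total = 1.1 + 1.8 = 2.9 hr
(1.1/2.9) * 10^(71.0/10) = 4.77523e+06
(1.8/2.9) * 10^(53.4/10) = 135792
Sum = 4.77523e+06 + 135792 = 4.91102e+06
Leq = 10*log10(4.91102e+06) = 66.912 dB


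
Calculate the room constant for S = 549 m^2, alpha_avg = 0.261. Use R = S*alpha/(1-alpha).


R = 549 * 0.261 / (1 - 0.261) = 193.9 m^2


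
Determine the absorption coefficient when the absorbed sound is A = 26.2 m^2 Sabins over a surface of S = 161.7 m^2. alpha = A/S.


Absorption coefficient = absorbed power / incident power
alpha = A / S = 26.2 / 161.7 = 0.16203


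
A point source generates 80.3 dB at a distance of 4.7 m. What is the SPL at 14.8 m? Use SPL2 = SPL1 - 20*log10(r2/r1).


r2/r1 = 14.8/4.7 = 3.14894
Correction = 20*log10(3.14894) = 9.96329 dB
SPL2 = 80.3 - 9.96329 = 70.337 dB


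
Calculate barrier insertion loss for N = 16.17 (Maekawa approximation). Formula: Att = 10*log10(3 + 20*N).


3 + 20*N = 3 + 20*16.17 = 326.4
Att = 10*log10(326.4) = 25.138 dB


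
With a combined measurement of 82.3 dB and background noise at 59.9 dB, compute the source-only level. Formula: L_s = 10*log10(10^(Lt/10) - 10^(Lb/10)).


10^(82.3/10) = 1.69824e+08
10^(59.9/10) = 977237
Difference = 1.69824e+08 - 977237 = 1.68847e+08
L_source = 10*log10(1.68847e+08) = 82.275 dB


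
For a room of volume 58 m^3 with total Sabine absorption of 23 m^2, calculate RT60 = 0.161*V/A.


RT60 = 0.161 * 58 / 23 = 0.406 s


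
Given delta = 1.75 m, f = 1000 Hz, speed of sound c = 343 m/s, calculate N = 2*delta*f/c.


N = 2*delta*f/c = 2*delta/lambda, where lambda = c/f
lambda = 343 / 1000 = 0.343 m
N = 2 * 1.75 / 0.343 = 10.204


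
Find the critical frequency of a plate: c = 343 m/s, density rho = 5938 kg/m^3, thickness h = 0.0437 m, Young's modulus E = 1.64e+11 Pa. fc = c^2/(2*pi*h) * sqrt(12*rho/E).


12*rho/E = 12*5938/1.64e+11 = 4.34488e-07
sqrt(12*rho/E) = sqrt(4.34488e-07) = 0.000659157
c^2/(2*pi*h) = 343^2/(2*pi*0.0437) = 428476
fc = 428476 * 0.000659157 = 282.43 Hz


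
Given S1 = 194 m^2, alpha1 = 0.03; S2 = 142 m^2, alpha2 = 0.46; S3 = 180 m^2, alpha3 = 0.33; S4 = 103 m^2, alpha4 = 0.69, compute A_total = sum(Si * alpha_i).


194 * 0.03 = 5.82
142 * 0.46 = 65.32
180 * 0.33 = 59.4
103 * 0.69 = 71.07
A_total = 5.82 + 65.32 + 59.4 + 71.07 = 201.61 m^2


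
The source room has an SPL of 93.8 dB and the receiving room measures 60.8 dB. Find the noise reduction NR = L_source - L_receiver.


NR = L_source - L_receiver (difference between source and receiving room levels)
NR = 93.8 - 60.8 = 33 dB


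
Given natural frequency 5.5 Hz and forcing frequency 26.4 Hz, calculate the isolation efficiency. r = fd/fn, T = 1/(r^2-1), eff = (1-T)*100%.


r = 26.4 / 5.5 = 4.8
r^2 - 1 = 4.8^2 - 1 = 22.04
T = 1/22.04 = 0.0453721
Efficiency = (1 - 0.0453721)*100 = 95.463 %


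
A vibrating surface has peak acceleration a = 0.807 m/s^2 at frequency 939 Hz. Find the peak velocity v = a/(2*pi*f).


omega = 2*pi*f = 2*pi*939 = 5899.91 rad/s
v = a / omega = 0.807 / 5899.91 = 0.00013678 m/s


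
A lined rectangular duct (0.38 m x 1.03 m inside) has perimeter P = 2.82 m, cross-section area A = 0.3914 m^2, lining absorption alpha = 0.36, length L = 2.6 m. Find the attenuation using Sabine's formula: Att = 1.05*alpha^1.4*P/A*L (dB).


alpha^1.4 = 0.36^1.4 = 0.239234
Attenuation rate = 1.05 * alpha^1.4 * P / A
= 1.05 * 0.239234 * 2.82 / 0.3914 = 1.80984 dB/m
Total Att = 1.80984 * 2.6 = 4.7056 dB


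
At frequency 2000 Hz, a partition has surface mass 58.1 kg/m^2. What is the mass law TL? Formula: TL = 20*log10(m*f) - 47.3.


m * f = 58.1 * 2000 = 116200
20*log10(116200) = 101.304 dB
TL = 101.304 - 47.3 = 54.004 dB


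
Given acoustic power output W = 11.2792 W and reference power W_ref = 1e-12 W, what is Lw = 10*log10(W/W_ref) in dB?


W / W_ref = 11.2792 / 1e-12 = 1.12792e+13
Lw = 10 * log10(1.12792e+13) = 130.52 dB


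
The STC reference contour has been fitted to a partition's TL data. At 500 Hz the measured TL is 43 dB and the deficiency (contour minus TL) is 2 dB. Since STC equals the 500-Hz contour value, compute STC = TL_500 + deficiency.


By ASTM E413, STC = value of the fitted reference contour at 500 Hz.
Contour value at 500 Hz = TL_500 + deficiency = 43 + 2 = 45
STC = 45


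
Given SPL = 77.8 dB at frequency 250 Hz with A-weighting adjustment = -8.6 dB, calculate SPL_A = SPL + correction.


A-weighting table: 250 Hz -> -8.6 dB correction
SPL_A = SPL + correction = 77.8 + (-8.6) = 69.2 dBA


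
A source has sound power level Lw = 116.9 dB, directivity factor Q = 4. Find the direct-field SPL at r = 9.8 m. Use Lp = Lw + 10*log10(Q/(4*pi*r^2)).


4*pi*r^2 = 4*pi*9.8^2 = 1206.87 m^2
Q / (4*pi*r^2) = 4 / 1206.87 = 0.00331436
Lp = 116.9 + 10*log10(0.00331436) = 92.104 dB


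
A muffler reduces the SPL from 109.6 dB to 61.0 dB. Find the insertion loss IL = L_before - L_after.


Insertion loss = SPL without muffler - SPL with muffler
IL = 109.6 - 61.0 = 48.6 dB


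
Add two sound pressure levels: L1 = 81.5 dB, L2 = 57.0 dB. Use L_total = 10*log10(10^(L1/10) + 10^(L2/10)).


10^(81.5/10) = 1.41254e+08
10^(57.0/10) = 501187
Sum = 1.41254e+08 + 501187 = 1.41755e+08
L_total = 10*log10(1.41755e+08) = 81.515 dB


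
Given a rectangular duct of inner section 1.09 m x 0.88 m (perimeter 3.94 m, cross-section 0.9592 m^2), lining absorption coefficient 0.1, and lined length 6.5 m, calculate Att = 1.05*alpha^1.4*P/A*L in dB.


alpha^1.4 = 0.1^1.4 = 0.0398107
Attenuation rate = 1.05 * alpha^1.4 * P / A
= 1.05 * 0.0398107 * 3.94 / 0.9592 = 0.171702 dB/m
Total Att = 0.171702 * 6.5 = 1.1161 dB


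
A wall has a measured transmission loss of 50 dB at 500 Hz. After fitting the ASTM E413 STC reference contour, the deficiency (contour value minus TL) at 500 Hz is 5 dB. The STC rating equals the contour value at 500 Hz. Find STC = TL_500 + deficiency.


By ASTM E413, STC = value of the fitted reference contour at 500 Hz.
Contour value at 500 Hz = TL_500 + deficiency = 50 + 5 = 55
STC = 55


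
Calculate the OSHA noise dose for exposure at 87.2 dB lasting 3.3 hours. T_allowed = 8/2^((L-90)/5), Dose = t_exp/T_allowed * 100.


T_allowed = 8 / 2^((87.2 - 90)/5) = 11.7942 hr
Dose = 3.3 / 11.7942 * 100 = 27.98 %


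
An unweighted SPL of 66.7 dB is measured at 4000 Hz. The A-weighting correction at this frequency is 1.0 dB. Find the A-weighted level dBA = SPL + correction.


A-weighting table: 4000 Hz -> 1.0 dB correction
SPL_A = SPL + correction = 66.7 + (1.0) = 67.7 dBA


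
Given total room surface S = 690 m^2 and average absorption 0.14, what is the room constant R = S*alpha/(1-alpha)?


R = 690 * 0.14 / (1 - 0.14) = 112.33 m^2


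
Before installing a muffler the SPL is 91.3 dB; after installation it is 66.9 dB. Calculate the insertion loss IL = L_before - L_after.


Insertion loss = SPL without muffler - SPL with muffler
IL = 91.3 - 66.9 = 24.4 dB


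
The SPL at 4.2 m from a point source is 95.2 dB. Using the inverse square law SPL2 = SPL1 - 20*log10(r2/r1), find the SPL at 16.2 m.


r2/r1 = 16.2/4.2 = 3.85714
Correction = 20*log10(3.85714) = 11.7253 dB
SPL2 = 95.2 - 11.7253 = 83.475 dB


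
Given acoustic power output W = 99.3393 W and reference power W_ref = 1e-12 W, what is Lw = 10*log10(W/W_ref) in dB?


W / W_ref = 99.3393 / 1e-12 = 9.93393e+13
Lw = 10 * log10(9.93393e+13) = 139.97 dB
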